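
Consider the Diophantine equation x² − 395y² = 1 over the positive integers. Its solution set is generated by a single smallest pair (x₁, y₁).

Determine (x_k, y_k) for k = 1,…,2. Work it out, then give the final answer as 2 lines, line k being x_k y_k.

159 8
50561 2544

√395 → a₀=19, period (1,6,1,38); ℓ=4 even so k=3
step 0: (19, 1)  from 19·(1,0) + (0,1)
step 1: (20, 1)  from 1·(19,1) + (1,0)
step 2: (139, 7)  from 6·(20,1) + (19,1)
step 3: (159, 8)  from 1·(139,7) + (20,1)
(x₁, y₁) = (159, 8);  159² − 395·8² = 1 ✓
n=2: (159,8)∘(159,8) = (159·159+395·8·8, 159·8+8·159) = (50561,2544)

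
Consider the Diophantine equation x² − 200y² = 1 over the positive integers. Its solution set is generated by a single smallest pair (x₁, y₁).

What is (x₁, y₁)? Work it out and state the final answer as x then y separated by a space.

√200 → a₀=14, period (7,28); ℓ=2 even so k=1
k=0  a_k=14  p_k/q_k = 14/1
k=1  a_k=7  p_k/q_k = 99/7
fundamental: x₁=99, y₁=7  (since 9801 − 200·49 = 1)

99 7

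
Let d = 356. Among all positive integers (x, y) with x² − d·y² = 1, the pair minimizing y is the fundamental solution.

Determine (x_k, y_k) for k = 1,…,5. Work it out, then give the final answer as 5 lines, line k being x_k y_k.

√356 = [18; 1,6,1,1,2,…,6,1,36, …], period ℓ=14 (even) → k=13
i=0: a=18 ⇒ p=18, q=1
…
i=2: a=6 ⇒ p=132, q=7
…
i=4: a=1 ⇒ p=283, q=15
i=5: a=2 ⇒ p=717, q=38
…
i=7: a=8 ⇒ p=8717, q=462
i=8: a=1 ⇒ p=9717, q=515
…
i=10: a=1 ⇒ p=37868, q=2007
…
i=12: a=6 ⇒ p=433982, q=23001
i=13: a=1 ⇒ p=500001, q=26500
→ (500001, 26500).  Check: 500001²=250001000001, 356·26500²=250001000000, difference 1.
k=2:  x_2 = 500001·500001+356·26500·26500 = 500002000001,  y_2 = 500001·26500+26500·500001 = 26500053000
k=3:  x_3 = 500001·500002000001+356·26500·26500053000 = 500003000004500001,  y_3 = 500001·26500053000+26500·500002000001 = 26500106000079500
k=4:  x_4 = 500001·500003000004500001+356·26500·26500106000079500 = 500004000010000008000001,  y_4 = 500001·26500106000079500+26500·500003000004500001 = 26500159000265000106000
k=5:  x_5 = 500001·500004000010000008000001+356·26500·26500159000265000106000 = 500005000017500025000012500001,  y_5 = 500001·26500159000265000106000+26500·500004000010000008000001 = 26500212000556500530000132500

500001 26500
500002000001 26500053000
500003000004500001 26500106000079500
500004000010000008000001 26500159000265000106000
500005000017500025000012500001 26500212000556500530000132500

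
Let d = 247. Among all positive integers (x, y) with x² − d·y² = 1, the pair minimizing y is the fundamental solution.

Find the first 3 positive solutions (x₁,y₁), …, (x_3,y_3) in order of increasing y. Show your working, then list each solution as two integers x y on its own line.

85292 5427
14549450527 925759368
2481903468612476 157919736025485

[15; 1,2,1,1,9,1,9,1,1,2,1,30] for √247; ℓ=12 ⇒ convergent index 11
step 0: (15, 1)  from 15·(1,0) + (0,1)
…
step 2: (47, 3)  from 2·(16,1) + (15,1)
…
step 5: (1053, 67)  from 9·(110,7) + (63,4)
…
step 9: (24203, 1540)  from 1·(12683,807) + (11520,733)
step 10: (61089, 3887)  from 2·(24203,1540) + (12683,807)
step 11: (85292, 5427)  from 1·(61089,3887) + (24203,1540)
→ (85292, 5427).  Check: 85292²=7274725264, 247·5427²=7274725263, difference 1.
(85292+5427√247)^2 = 14549450527 + 925759368√247
(85292+5427√247)^3 = 2481903468612476 + 157919736025485√247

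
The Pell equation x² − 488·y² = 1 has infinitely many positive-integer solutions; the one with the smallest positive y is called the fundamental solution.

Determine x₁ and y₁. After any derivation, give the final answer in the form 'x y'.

243 11

[22; 11,44] for √488; ℓ=2 ⇒ convergent index 1
k=0  a_k=22  p_k/q_k = 22/1
k=1  a_k=11  p_k/q_k = 243/11
fundamental: x₁=243, y₁=11  (since 59049 − 488·121 = 1)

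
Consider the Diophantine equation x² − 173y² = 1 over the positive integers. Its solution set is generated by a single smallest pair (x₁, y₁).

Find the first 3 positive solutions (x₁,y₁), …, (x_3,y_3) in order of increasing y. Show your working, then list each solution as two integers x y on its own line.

2499849 190060
12498490045601 950242601880
62488675684008728649 4750926036134042180

√173 → a₀=13, period (6,1,1,6,26); ℓ=5 odd so k=9
i=0: a=13 ⇒ p=13, q=1
…
i=3: a=1 ⇒ p=171, q=13
…
i=6: a=6 ⇒ p=176552, q=13423
…
i=8: a=1 ⇒ p=382343, q=29069
i=9: a=6 ⇒ p=2499849, q=190060
→ (2499849, 190060).  Check: 2499849²=6249245022801, 173·190060²=6249245022800, difference 1.
(x_2, y_2) = (2499849·2499849 + 173·190060·190060, 2499849·190060 + 190060·2499849) = (12498490045601, 950242601880)
(x_3, y_3) = (2499849·12498490045601 + 173·190060·950242601880, 2499849·950242601880 + 190060·12498490045601) = (62488675684008728649, 4750926036134042180)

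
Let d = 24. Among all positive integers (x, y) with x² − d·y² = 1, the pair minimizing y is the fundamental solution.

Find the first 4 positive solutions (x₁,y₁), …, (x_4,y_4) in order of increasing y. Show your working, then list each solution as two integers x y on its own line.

5 1
49 10
485 99
4801 980

√24 → a₀=4, period (1,8); ℓ=2 even so k=1
step 0: (4, 1)  from 4·(1,0) + (0,1)
step 1: (5, 1)  from 1·(4,1) + (1,0)
(x₁, y₁) = (5, 1);  5² − 24·1² = 1 ✓
n=2: (5,1)∘(5,1) = (5·5+24·1·1, 5·1+1·5) = (49,10)
n=3: (49,10)∘(5,1) = (5·49+24·1·10, 5·10+1·49) = (485,99)
n=4: (485,99)∘(5,1) = (5·485+24·1·99, 5·99+1·485) = (4801,980)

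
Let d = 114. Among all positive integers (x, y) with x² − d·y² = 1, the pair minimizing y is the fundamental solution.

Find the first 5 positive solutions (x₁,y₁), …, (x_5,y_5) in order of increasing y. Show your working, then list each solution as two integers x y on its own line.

1025 96
2101249 196800
4307559425 403439904
8830494720001 827051606400
18102509868442625 1695455389680096

√114 → a₀=10, period (1,2,10,2,1,20); ℓ=6 even so k=5
step 0: (10, 1)  from 10·(1,0) + (0,1)
…
step 2: (32, 3)  from 2·(11,1) + (10,1)
step 3: (331, 31)  from 10·(32,3) + (11,1)
step 4: (694, 65)  from 2·(331,31) + (32,3)
step 5: (1025, 96)  from 1·(694,65) + (331,31)
(x₁, y₁) = (1025, 96);  1025² − 114·96² = 1 ✓
n=2: (1025,96)∘(1025,96) = (1025·1025+114·96·96, 1025·96+96·1025) = (2101249,196800)
n=3: (2101249,196800)∘(1025,96) = (1025·2101249+114·96·196800, 1025·196800+96·2101249) = (4307559425,403439904)
n=4: (4307559425,403439904)∘(1025,96) = (1025·4307559425+114·96·403439904, 1025·403439904+96·4307559425) = (8830494720001,827051606400)
n=5: (8830494720001,827051606400)∘(1025,96) = (1025·8830494720001+114·96·827051606400, 1025·827051606400+96·8830494720001) = (18102509868442625,1695455389680096)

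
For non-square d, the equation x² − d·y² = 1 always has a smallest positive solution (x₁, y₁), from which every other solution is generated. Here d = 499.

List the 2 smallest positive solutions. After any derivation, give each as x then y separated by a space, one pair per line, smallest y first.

4490 201
40320199 1804980

√499 → a₀=22, period (2,1,21,1,2,44); ℓ=6 even so k=5
i=0: a=22 ⇒ p=22, q=1
i=1: a=2 ⇒ p=45, q=2
…
i=4: a=1 ⇒ p=1519, q=68
i=5: a=2 ⇒ p=4490, q=201
fundamental: x₁=4490, y₁=201  (since 20160100 − 499·40401 = 1)
k=2:  x_2 = 4490·4490+499·201·201 = 40320199,  y_2 = 4490·201+201·4490 = 1804980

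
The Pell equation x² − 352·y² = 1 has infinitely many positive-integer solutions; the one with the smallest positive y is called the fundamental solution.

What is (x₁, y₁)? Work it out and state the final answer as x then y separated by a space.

[18; 1,3,5,9,5,3,1,36] for √352; ℓ=8 ⇒ convergent index 7
i=0: a=18 ⇒ p=18, q=1
…
i=2: a=3 ⇒ p=75, q=4
i=3: a=5 ⇒ p=394, q=21
i=4: a=9 ⇒ p=3621, q=193
…
i=6: a=3 ⇒ p=59118, q=3151
i=7: a=1 ⇒ p=77617, q=4137
(x₁, y₁) = (77617, 4137);  77617² − 352·4137² = 1 ✓

77617 4137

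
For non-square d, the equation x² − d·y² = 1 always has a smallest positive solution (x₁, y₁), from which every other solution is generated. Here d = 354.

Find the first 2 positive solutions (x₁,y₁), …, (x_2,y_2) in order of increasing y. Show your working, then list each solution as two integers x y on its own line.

√354 = [18; 1,4,2,2,18,2,2,4,1,36, …], period ℓ=10 (even) → k=9
i=0: a=18 ⇒ p=18, q=1
i=1: a=1 ⇒ p=19, q=1
…
i=7: a=2 ⇒ p=47771, q=2539
i=8: a=4 ⇒ p=210294, q=11177
i=9: a=1 ⇒ p=258065, q=13716
fundamental: x₁=258065, y₁=13716  (since 66597544225 − 354·188128656 = 1)
(258065+13716√354)^2 = 133195088449 + 7079239080√354

258065 13716
133195088449 7079239080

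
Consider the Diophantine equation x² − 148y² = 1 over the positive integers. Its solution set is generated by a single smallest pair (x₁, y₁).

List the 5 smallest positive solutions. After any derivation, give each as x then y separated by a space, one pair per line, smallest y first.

73 6
10657 876
1555849 127890
227143297 18671064
33161365513 2725847454

√148 → a₀=12, period (6,24); ℓ=2 even so k=1
a_0=12:  p_0=12·1+0=12,  q_0=12·0+1=1
a_1=6:  p_1=6·12+1=73,  q_1=6·1+0=6
→ (73, 6).  Check: 73²=5329, 148·6²=5328, difference 1.
(73+6√148)^2 = 10657 + 876√148
(73+6√148)^3 = 1555849 + 127890√148
(73+6√148)^4 = 227143297 + 18671064√148
(73+6√148)^5 = 33161365513 + 2725847454√148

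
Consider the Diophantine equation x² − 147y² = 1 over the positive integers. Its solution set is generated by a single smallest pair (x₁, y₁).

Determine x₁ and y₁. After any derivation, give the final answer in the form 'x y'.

[12; 8,24] for √147; ℓ=2 ⇒ convergent index 1
i=0: a=12 ⇒ p=12, q=1
i=1: a=8 ⇒ p=97, q=8
fundamental: x₁=97, y₁=8  (since 9409 − 147·64 = 1)

97 8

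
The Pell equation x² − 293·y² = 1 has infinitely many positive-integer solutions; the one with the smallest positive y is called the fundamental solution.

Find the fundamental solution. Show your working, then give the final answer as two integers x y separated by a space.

√293 = [17; 8,1,1,8,34, …], period ℓ=5 (odd) → k=9
a_0=17:  p_0=17·1+0=17,  q_0=17·0+1=1
a_1=8:  p_1=8·17+1=137,  q_1=8·1+0=8
…
a_4=8:  p_4=8·291+154=2482,  q_4=8·17+9=145
…
a_6=8:  p_6=8·84679+2482=679914,  q_6=8·4947+145=39721
a_7=1:  p_7=1·679914+84679=764593,  q_7=1·39721+4947=44668
a_8=1:  p_8=1·764593+679914=1444507,  q_8=1·44668+39721=84389
a_9=8:  p_9=8·1444507+764593=12320649,  q_9=8·84389+44668=719780
(x₁, y₁) = (12320649, 719780);  12320649² − 293·719780² = 1 ✓

12320649 719780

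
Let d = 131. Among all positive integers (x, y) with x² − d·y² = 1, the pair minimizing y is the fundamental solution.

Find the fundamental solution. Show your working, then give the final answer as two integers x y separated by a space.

10610 927

√131 → a₀=11, period (2,4,11,4,2,22); ℓ=6 even so k=5
a_0=11:  p_0=11·1+0=11,  q_0=11·0+1=1
…
a_2=4:  p_2=4·23+11=103,  q_2=4·2+1=9
…
a_4=4:  p_4=4·1156+103=4727,  q_4=4·101+9=413
a_5=2:  p_5=2·4727+1156=10610,  q_5=2·413+101=927
→ (10610, 927).  Check: 10610²=112572100, 131·927²=112572099, difference 1.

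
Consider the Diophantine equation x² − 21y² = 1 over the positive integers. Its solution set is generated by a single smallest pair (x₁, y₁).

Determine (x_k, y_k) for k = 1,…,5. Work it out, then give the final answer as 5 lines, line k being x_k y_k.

√21 → a₀=4, period (1,1,2,1,1,8); ℓ=6 even so k=5
k=0  a_k=4  p_k/q_k = 4/1
k=1  a_k=1  p_k/q_k = 5/1
k=2  a_k=1  p_k/q_k = 9/2
k=3  a_k=2  p_k/q_k = 23/5
k=4  a_k=1  p_k/q_k = 32/7
k=5  a_k=1  p_k/q_k = 55/12
fundamental: x₁=55, y₁=12  (since 3025 − 21·144 = 1)
n=2: (55,12)∘(55,12) = (55·55+21·12·12, 55·12+12·55) = (6049,1320)
n=3: (6049,1320)∘(55,12) = (55·6049+21·12·1320, 55·1320+12·6049) = (665335,145188)
n=4: (665335,145188)∘(55,12) = (55·665335+21·12·145188, 55·145188+12·665335) = (73180801,15969360)
n=5: (73180801,15969360)∘(55,12) = (55·73180801+21·12·15969360, 55·15969360+12·73180801) = (8049222775,1756484412)

55 12
6049 1320
665335 145188
73180801 15969360
8049222775 1756484412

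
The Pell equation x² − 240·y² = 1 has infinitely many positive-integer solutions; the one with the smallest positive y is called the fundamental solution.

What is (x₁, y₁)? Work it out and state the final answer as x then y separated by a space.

31 2

[15; 2,30] for √240; ℓ=2 ⇒ convergent index 1
i=0: a=15 ⇒ p=15, q=1
i=1: a=2 ⇒ p=31, q=2
→ (31, 2).  Check: 31²=961, 240·2²=960, difference 1.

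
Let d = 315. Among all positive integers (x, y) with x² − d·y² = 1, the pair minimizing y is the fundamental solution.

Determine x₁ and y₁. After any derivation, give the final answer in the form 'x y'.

d=315: √d = [17; 1,2,1,34] (ℓ=4, even), read p_3/q_3
k=0  a_k=17  p_k/q_k = 17/1
k=1  a_k=1  p_k/q_k = 18/1
k=2  a_k=2  p_k/q_k = 53/3
k=3  a_k=1  p_k/q_k = 71/4
fundamental: x₁=71, y₁=4  (since 5041 − 315·16 = 1)

71 4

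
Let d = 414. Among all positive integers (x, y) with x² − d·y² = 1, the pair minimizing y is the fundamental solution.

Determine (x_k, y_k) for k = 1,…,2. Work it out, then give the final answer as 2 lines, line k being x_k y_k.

24335 1196
1184384449 58209320

[20; 2,1,7,2,7,1,2,40] for √414; ℓ=8 ⇒ convergent index 7
a_0=20:  p_0=20·1+0=20,  q_0=20·0+1=1
a_1=2:  p_1=2·20+1=41,  q_1=2·1+0=2
a_2=1:  p_2=1·41+20=61,  q_2=1·2+1=3
a_3=7:  p_3=7·61+41=468,  q_3=7·3+2=23
a_4=2:  p_4=2·468+61=997,  q_4=2·23+3=49
a_5=7:  p_5=7·997+468=7447,  q_5=7·49+23=366
a_6=1:  p_6=1·7447+997=8444,  q_6=1·366+49=415
a_7=2:  p_7=2·8444+7447=24335,  q_7=2·415+366=1196
(x₁, y₁) = (24335, 1196);  24335² − 414·1196² = 1 ✓
n=2: (24335,1196)∘(24335,1196) = (24335·24335+414·1196·1196, 24335·1196+1196·24335) = (1184384449,58209320)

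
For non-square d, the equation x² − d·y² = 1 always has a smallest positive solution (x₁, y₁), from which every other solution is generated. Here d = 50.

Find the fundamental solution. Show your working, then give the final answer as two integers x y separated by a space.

99 14

√50 = [7; 14, …], period ℓ=1 (odd) → k=1
a_0=7:  p_0=7·1+0=7,  q_0=7·0+1=1
a_1=14:  p_1=14·7+1=99,  q_1=14·1+0=14
fundamental: x₁=99, y₁=14  (since 9801 − 50·196 = 1)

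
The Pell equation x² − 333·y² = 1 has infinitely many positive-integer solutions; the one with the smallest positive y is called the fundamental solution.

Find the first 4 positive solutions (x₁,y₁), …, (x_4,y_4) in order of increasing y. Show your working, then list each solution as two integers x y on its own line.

d=333: √d = [18; 4,36] (ℓ=2, even), read p_1/q_1
k=0  a_k=18  p_k/q_k = 18/1
k=1  a_k=4  p_k/q_k = 73/4
(x₁, y₁) = (73, 4);  73² − 333·4² = 1 ✓
(x_2, y_2) = (73·73 + 333·4·4, 73·4 + 4·73) = (10657, 584)
(x_3, y_3) = (73·10657 + 333·4·584, 73·584 + 4·10657) = (1555849, 85260)
(x_4, y_4) = (73·1555849 + 333·4·85260, 73·85260 + 4·1555849) = (227143297, 12447376)

73 4
10657 584
1555849 85260
227143297 12447376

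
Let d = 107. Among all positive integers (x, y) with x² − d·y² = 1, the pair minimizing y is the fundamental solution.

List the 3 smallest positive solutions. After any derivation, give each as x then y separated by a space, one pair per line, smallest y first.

962 93
1850887 178932
3561105626 344265075

√107 = [10; 2,1,9,1,2,20, …], period ℓ=6 (even) → k=5
a_0=10:  p_0=10·1+0=10,  q_0=10·0+1=1
a_1=2:  p_1=2·10+1=21,  q_1=2·1+0=2
…
a_3=9:  p_3=9·31+21=300,  q_3=9·3+2=29
a_4=1:  p_4=1·300+31=331,  q_4=1·29+3=32
a_5=2:  p_5=2·331+300=962,  q_5=2·32+29=93
fundamental: x₁=962, y₁=93  (since 925444 − 107·8649 = 1)
(x_2, y_2) = (962·962 + 107·93·93, 962·93 + 93·962) = (1850887, 178932)
(x_3, y_3) = (962·1850887 + 107·93·178932, 962·178932 + 93·1850887) = (3561105626, 344265075)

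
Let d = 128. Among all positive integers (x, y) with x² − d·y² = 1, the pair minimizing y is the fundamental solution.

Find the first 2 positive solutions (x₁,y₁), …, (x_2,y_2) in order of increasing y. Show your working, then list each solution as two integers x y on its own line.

577 51
665857 58854

d=128: √d = [11; 3,5,3,22] (ℓ=4, even), read p_3/q_3
a_0=11:  p_0=11·1+0=11,  q_0=11·0+1=1
…
a_2=5:  p_2=5·34+11=181,  q_2=5·3+1=16
a_3=3:  p_3=3·181+34=577,  q_3=3·16+3=51
fundamental: x₁=577, y₁=51  (since 332929 − 128·2601 = 1)
(577+51√128)^2 = 665857 + 58854√128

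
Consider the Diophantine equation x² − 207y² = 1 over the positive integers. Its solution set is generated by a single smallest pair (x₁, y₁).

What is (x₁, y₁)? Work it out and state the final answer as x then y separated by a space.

√207 = [14; 2,1,1,2,1,1,2,28, …], period ℓ=8 (even) → k=7
k=0  a_k=14  p_k/q_k = 14/1
…
k=2  a_k=1  p_k/q_k = 43/3
k=3  a_k=1  p_k/q_k = 72/5
k=4  a_k=2  p_k/q_k = 187/13
k=5  a_k=1  p_k/q_k = 259/18
k=6  a_k=1  p_k/q_k = 446/31
k=7  a_k=2  p_k/q_k = 1151/80
(x₁, y₁) = (1151, 80);  1151² − 207·80² = 1 ✓

1151 80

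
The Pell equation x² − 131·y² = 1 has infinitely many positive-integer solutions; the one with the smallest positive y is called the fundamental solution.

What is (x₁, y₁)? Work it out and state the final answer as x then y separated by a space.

d=131: √d = [11; 2,4,11,4,2,22] (ℓ=6, even), read p_5/q_5
k=0  a_k=11  p_k/q_k = 11/1
…
k=4  a_k=4  p_k/q_k = 4727/413
k=5  a_k=2  p_k/q_k = 10610/927
fundamental: x₁=10610, y₁=927  (since 112572100 − 131·859329 = 1)

10610 927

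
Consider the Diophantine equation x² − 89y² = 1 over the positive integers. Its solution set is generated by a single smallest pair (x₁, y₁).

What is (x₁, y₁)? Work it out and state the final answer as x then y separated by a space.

[9; 2,3,3,2,18] for √89; ℓ=5 ⇒ convergent index 9
i=0: a=9 ⇒ p=9, q=1
i=1: a=2 ⇒ p=19, q=2
i=2: a=3 ⇒ p=66, q=7
…
i=6: a=2 ⇒ p=18934, q=2007
…
i=8: a=3 ⇒ p=216991, q=23001
i=9: a=2 ⇒ p=500001, q=53000
→ (500001, 53000).  Check: 500001²=250001000001, 89·53000²=250001000000, difference 1.

500001 53000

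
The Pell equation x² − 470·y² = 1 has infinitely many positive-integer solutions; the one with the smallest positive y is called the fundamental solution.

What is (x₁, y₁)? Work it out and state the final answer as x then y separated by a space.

√470 → a₀=21, period (1,2,8,2,1,42); ℓ=6 even so k=5
step 0: (21, 1)  from 21·(1,0) + (0,1)
step 1: (22, 1)  from 1·(21,1) + (1,0)
step 2: (65, 3)  from 2·(22,1) + (21,1)
step 3: (542, 25)  from 8·(65,3) + (22,1)
step 4: (1149, 53)  from 2·(542,25) + (65,3)
step 5: (1691, 78)  from 1·(1149,53) + (542,25)
(x₁, y₁) = (1691, 78);  1691² − 470·78² = 1 ✓

1691 78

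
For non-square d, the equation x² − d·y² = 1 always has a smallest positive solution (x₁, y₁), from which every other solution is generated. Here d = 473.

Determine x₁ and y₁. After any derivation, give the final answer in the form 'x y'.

√473 = [21; 1,2,1,42, …], period ℓ=4 (even) → k=3
k=0  a_k=21  p_k/q_k = 21/1
k=1  a_k=1  p_k/q_k = 22/1
k=2  a_k=2  p_k/q_k = 65/3
k=3  a_k=1  p_k/q_k = 87/4
fundamental: x₁=87, y₁=4  (since 7569 − 473·16 = 1)

87 4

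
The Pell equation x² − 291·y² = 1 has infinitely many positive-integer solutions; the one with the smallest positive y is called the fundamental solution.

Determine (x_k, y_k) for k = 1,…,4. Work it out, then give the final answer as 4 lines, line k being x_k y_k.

√291 = [17; 17,34, …], period ℓ=2 (even) → k=1
step 0: (17, 1)  from 17·(1,0) + (0,1)
step 1: (290, 17)  from 17·(17,1) + (1,0)
fundamental: x₁=290, y₁=17  (since 84100 − 291·289 = 1)
(x_2, y_2) = (290·290 + 291·17·17, 290·17 + 17·290) = (168199, 9860)
(x_3, y_3) = (290·168199 + 291·17·9860, 290·9860 + 17·168199) = (97555130, 5718783)
(x_4, y_4) = (290·97555130 + 291·17·5718783, 290·5718783 + 17·97555130) = (56581807201, 3316884280)

290 17
168199 9860
97555130 5718783
56581807201 3316884280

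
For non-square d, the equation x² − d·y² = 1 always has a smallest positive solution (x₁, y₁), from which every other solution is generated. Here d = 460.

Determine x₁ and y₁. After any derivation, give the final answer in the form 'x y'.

√460 → a₀=21, period (2,4,3,1,2,10,2,1,3,4,2,42); ℓ=12 even so k=11
a_0=21:  p_0=21·1+0=21,  q_0=21·0+1=1
a_1=2:  p_1=2·21+1=43,  q_1=2·1+0=2
…
a_4=1:  p_4=1·622+193=815,  q_4=1·29+9=38
…
a_6=10:  p_6=10·2252+815=23335,  q_6=10·105+38=1088
a_7=2:  p_7=2·23335+2252=48922,  q_7=2·1088+105=2281
…
a_10=4:  p_10=4·265693+72257=1135029,  q_10=4·12388+3369=52921
a_11=2:  p_11=2·1135029+265693=2535751,  q_11=2·52921+12388=118230
→ (2535751, 118230).  Check: 2535751²=6430033134001, 460·118230²=6430033134000, difference 1.

2535751 118230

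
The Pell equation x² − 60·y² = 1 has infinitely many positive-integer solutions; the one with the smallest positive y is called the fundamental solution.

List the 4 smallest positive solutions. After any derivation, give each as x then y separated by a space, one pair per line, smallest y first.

31 4
1921 248
119071 15372
7380481 952816

d=60: √d = [7; 1,2,1,14] (ℓ=4, even), read p_3/q_3
i=0: a=7 ⇒ p=7, q=1
…
i=2: a=2 ⇒ p=23, q=3
i=3: a=1 ⇒ p=31, q=4
→ (31, 4).  Check: 31²=961, 60·4²=960, difference 1.
(31+4√60)^2 = 1921 + 248√60
(31+4√60)^3 = 119071 + 15372√60
(31+4√60)^4 = 7380481 + 952816√60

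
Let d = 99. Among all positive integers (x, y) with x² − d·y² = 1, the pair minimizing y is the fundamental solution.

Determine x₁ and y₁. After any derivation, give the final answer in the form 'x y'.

√99 = [9; 1,18, …], period ℓ=2 (even) → k=1
step 0: (9, 1)  from 9·(1,0) + (0,1)
step 1: (10, 1)  from 1·(9,1) + (1,0)
fundamental: x₁=10, y₁=1  (since 100 − 99·1 = 1)

10 1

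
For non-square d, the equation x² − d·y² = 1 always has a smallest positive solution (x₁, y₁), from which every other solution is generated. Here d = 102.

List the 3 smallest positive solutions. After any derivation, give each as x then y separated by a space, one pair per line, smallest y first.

√102 = [10; 10,20, …], period ℓ=2 (even) → k=1
k=0  a_k=10  p_k/q_k = 10/1
k=1  a_k=10  p_k/q_k = 101/10
(x₁, y₁) = (101, 10);  101² − 102·10² = 1 ✓
(101+10√102)^2 = 20401 + 2020√102
(101+10√102)^3 = 4120901 + 408030√102

101 10
20401 2020
4120901 408030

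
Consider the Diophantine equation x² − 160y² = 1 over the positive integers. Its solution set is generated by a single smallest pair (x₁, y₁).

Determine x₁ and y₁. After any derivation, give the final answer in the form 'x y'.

721 57

√160 = [12; 1,1,1,5,1,1,1,24, …], period ℓ=8 (even) → k=7
i=0: a=12 ⇒ p=12, q=1
i=1: a=1 ⇒ p=13, q=1
i=2: a=1 ⇒ p=25, q=2
…
i=4: a=5 ⇒ p=215, q=17
i=5: a=1 ⇒ p=253, q=20
i=6: a=1 ⇒ p=468, q=37
i=7: a=1 ⇒ p=721, q=57
→ (721, 57).  Check: 721²=519841, 160·57²=519840, difference 1.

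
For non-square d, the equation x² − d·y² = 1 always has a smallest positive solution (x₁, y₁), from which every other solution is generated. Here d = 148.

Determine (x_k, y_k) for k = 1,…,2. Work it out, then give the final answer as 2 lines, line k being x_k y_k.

[12; 6,24] for √148; ℓ=2 ⇒ convergent index 1
step 0: (12, 1)  from 12·(1,0) + (0,1)
step 1: (73, 6)  from 6·(12,1) + (1,0)
→ (73, 6).  Check: 73²=5329, 148·6²=5328, difference 1.
n=2: (73,6)∘(73,6) = (73·73+148·6·6, 73·6+6·73) = (10657,876)

73 6
10657 876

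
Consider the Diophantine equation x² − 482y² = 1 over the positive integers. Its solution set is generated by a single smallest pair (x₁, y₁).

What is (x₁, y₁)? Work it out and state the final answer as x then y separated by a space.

[21; 1,20,1,42] for √482; ℓ=4 ⇒ convergent index 3
k=0  a_k=21  p_k/q_k = 21/1
k=1  a_k=1  p_k/q_k = 22/1
k=2  a_k=20  p_k/q_k = 461/21
k=3  a_k=1  p_k/q_k = 483/22
→ (483, 22).  Check: 483²=233289, 482·22²=233288, difference 1.

483 22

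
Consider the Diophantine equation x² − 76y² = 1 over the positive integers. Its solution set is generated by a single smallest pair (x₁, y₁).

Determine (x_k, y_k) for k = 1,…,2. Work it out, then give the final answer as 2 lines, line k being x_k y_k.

[8; 1,2,1,1,5,4,5,1,1,2,1,16] for √76; ℓ=12 ⇒ convergent index 11
a_0=8:  p_0=8·1+0=8,  q_0=8·0+1=1
…
a_2=2:  p_2=2·9+8=26,  q_2=2·1+1=3
a_3=1:  p_3=1·26+9=35,  q_3=1·3+1=4
a_4=1:  p_4=1·35+26=61,  q_4=1·4+3=7
a_5=5:  p_5=5·61+35=340,  q_5=5·7+4=39
a_6=4:  p_6=4·340+61=1421,  q_6=4·39+7=163
a_7=5:  p_7=5·1421+340=7445,  q_7=5·163+39=854
a_8=1:  p_8=1·7445+1421=8866,  q_8=1·854+163=1017
…
a_10=2:  p_10=2·16311+8866=41488,  q_10=2·1871+1017=4759
a_11=1:  p_11=1·41488+16311=57799,  q_11=1·4759+1871=6630
→ (57799, 6630).  Check: 57799²=3340724401, 76·6630²=3340724400, difference 1.
n=2: (57799,6630)∘(57799,6630) = (57799·57799+76·6630·6630, 57799·6630+6630·57799) = (6681448801,766414740)

57799 6630
6681448801 766414740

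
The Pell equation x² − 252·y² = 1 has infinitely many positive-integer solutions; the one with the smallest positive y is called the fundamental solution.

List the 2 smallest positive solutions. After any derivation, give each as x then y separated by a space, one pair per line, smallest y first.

d=252: √d = [15; 1,6,1,30] (ℓ=4, even), read p_3/q_3
step 0: (15, 1)  from 15·(1,0) + (0,1)
…
step 2: (111, 7)  from 6·(16,1) + (15,1)
step 3: (127, 8)  from 1·(111,7) + (16,1)
(x₁, y₁) = (127, 8);  127² − 252·8² = 1 ✓
k=2:  x_2 = 127·127+252·8·8 = 32257,  y_2 = 127·8+8·127 = 2032

127 8
32257 2032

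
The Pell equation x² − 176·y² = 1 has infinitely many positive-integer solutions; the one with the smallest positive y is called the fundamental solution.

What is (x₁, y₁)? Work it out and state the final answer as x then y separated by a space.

199 15

√176 = [13; 3,1,3,26, …], period ℓ=4 (even) → k=3
a_0=13:  p_0=13·1+0=13,  q_0=13·0+1=1
…
a_2=1:  p_2=1·40+13=53,  q_2=1·3+1=4
a_3=3:  p_3=3·53+40=199,  q_3=3·4+3=15
→ (199, 15).  Check: 199²=39601, 176·15²=39600, difference 1.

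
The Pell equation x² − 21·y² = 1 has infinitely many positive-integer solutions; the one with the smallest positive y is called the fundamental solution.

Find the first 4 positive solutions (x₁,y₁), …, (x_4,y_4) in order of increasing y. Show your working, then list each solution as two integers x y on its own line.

√21 = [4; 1,1,2,1,1,8, …], period ℓ=6 (even) → k=5
a_0=4:  p_0=4·1+0=4,  q_0=4·0+1=1
…
a_3=2:  p_3=2·9+5=23,  q_3=2·2+1=5
a_4=1:  p_4=1·23+9=32,  q_4=1·5+2=7
a_5=1:  p_5=1·32+23=55,  q_5=1·7+5=12
→ (55, 12).  Check: 55²=3025, 21·12²=3024, difference 1.
(55+12√21)^2 = 6049 + 1320√21
(55+12√21)^3 = 665335 + 145188√21
(55+12√21)^4 = 73180801 + 15969360√21

55 12
6049 1320
665335 145188
73180801 15969360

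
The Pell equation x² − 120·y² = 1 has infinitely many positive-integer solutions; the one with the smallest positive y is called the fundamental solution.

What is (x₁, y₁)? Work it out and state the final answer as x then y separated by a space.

11 1

√120 = [10; 1,20, …], period ℓ=2 (even) → k=1
i=0: a=10 ⇒ p=10, q=1
i=1: a=1 ⇒ p=11, q=1
→ (11, 1).  Check: 11²=121, 120·1²=120, difference 1.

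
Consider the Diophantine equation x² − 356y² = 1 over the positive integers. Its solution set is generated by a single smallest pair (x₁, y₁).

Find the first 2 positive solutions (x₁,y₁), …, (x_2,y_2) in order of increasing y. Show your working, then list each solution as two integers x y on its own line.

500001 26500
500002000001 26500053000

[18; 1,6,1,1,2,…,6,1,36] for √356; ℓ=14 ⇒ convergent index 13
k=0  a_k=18  p_k/q_k = 18/1
k=1  a_k=1  p_k/q_k = 19/1
…
k=9  a_k=2  p_k/q_k = 28151/1492
…
k=12  a_k=6  p_k/q_k = 433982/23001
k=13  a_k=1  p_k/q_k = 500001/26500
fundamental: x₁=500001, y₁=26500  (since 250001000001 − 356·702250000 = 1)
(x_2, y_2) = (500001·500001 + 356·26500·26500, 500001·26500 + 26500·500001) = (500002000001, 26500053000)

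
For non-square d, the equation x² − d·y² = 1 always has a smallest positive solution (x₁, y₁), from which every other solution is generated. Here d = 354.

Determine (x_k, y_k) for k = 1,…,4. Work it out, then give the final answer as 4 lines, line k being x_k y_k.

d=354: √d = [18; 1,4,2,2,18,2,2,4,1,36] (ℓ=10, even), read p_9/q_9
i=0: a=18 ⇒ p=18, q=1
…
i=2: a=4 ⇒ p=94, q=5
…
i=5: a=18 ⇒ p=9351, q=497
…
i=8: a=4 ⇒ p=210294, q=11177
i=9: a=1 ⇒ p=258065, q=13716
fundamental: x₁=258065, y₁=13716  (since 66597544225 − 354·188128656 = 1)
n=2: (258065,13716)∘(258065,13716) = (258065·258065+354·13716·13716, 258065·13716+13716·258065) = (133195088449,7079239080)
n=3: (133195088449,7079239080)∘(258065,13716) = (258065·133195088449+354·13716·7079239080, 258065·7079239080+13716·133195088449) = (68745981000924305,3653807666346684)
n=4: (68745981000924305,3653807666346684)∘(258065,13716) = (258065·68745981000924305+354·13716·3653807666346684, 258065·3653807666346684+13716·68745981000924305) = (35481863173873866451201,1885839750824434773840)

258065 13716
133195088449 7079239080
68745981000924305 3653807666346684
35481863173873866451201 1885839750824434773840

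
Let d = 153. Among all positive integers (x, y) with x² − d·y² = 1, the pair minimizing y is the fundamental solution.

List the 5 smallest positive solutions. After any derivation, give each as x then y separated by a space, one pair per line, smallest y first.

2177 176
9478657 766304
41270070401 3336487440
179689877047297 14527065547456
782369683393860737 63250840057135984

[12; 2,1,2,2,2,1,2,24] for √153; ℓ=8 ⇒ convergent index 7
i=0: a=12 ⇒ p=12, q=1
i=1: a=2 ⇒ p=25, q=2
i=2: a=1 ⇒ p=37, q=3
i=3: a=2 ⇒ p=99, q=8
…
i=5: a=2 ⇒ p=569, q=46
i=6: a=1 ⇒ p=804, q=65
i=7: a=2 ⇒ p=2177, q=176
(x₁, y₁) = (2177, 176);  2177² − 153·176² = 1 ✓
n=2: (2177,176)∘(2177,176) = (2177·2177+153·176·176, 2177·176+176·2177) = (9478657,766304)
n=3: (9478657,766304)∘(2177,176) = (2177·9478657+153·176·766304, 2177·766304+176·9478657) = (41270070401,3336487440)
n=4: (41270070401,3336487440)∘(2177,176) = (2177·41270070401+153·176·3336487440, 2177·3336487440+176·41270070401) = (179689877047297,14527065547456)
n=5: (179689877047297,14527065547456)∘(2177,176) = (2177·179689877047297+153·176·14527065547456, 2177·14527065547456+176·179689877047297) = (782369683393860737,63250840057135984)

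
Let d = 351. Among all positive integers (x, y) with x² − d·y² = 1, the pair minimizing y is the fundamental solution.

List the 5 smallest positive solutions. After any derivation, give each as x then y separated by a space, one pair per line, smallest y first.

[18; 1,2,1,3,2,2,2,3,1,2,1,36] for √351; ℓ=12 ⇒ convergent index 11
step 0: (18, 1)  from 18·(1,0) + (0,1)
step 1: (19, 1)  from 1·(18,1) + (1,0)
…
step 4: (281, 15)  from 3·(75,4) + (56,3)
step 5: (637, 34)  from 2·(281,15) + (75,4)
…
step 7: (3747, 200)  from 2·(1555,83) + (637,34)
…
step 10: (45882, 2449)  from 2·(16543,883) + (12796,683)
step 11: (62425, 3332)  from 1·(45882,2449) + (16543,883)
fundamental: x₁=62425, y₁=3332  (since 3896880625 − 351·11102224 = 1)
(62425+3332√351)^2 = 7793761249 + 416000200√351
(62425+3332√351)^3 = 973051091875225 + 51937624966668√351
(62425+3332√351)^4 = 121485428812828080001 + 6484412476672499600√351
(62425+3332√351)^5 = 15167455786308534696249625 + 809578897660623950093332√351

62425 3332
7793761249 416000200
973051091875225 51937624966668
121485428812828080001 6484412476672499600
15167455786308534696249625 809578897660623950093332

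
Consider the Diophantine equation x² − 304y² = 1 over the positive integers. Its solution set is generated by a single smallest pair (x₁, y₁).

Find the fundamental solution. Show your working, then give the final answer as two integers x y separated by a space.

57799 3315

√304 → a₀=17, period (2,3,2,1,1,1,1,1,2,3,2,34); ℓ=12 even so k=11
step 0: (17, 1)  from 17·(1,0) + (0,1)
step 1: (35, 2)  from 2·(17,1) + (1,0)
step 2: (122, 7)  from 3·(35,2) + (17,1)
…
step 5: (680, 39)  from 1·(401,23) + (279,16)
step 6: (1081, 62)  from 1·(680,39) + (401,23)
step 7: (1761, 101)  from 1·(1081,62) + (680,39)
step 8: (2842, 163)  from 1·(1761,101) + (1081,62)
step 9: (7445, 427)  from 2·(2842,163) + (1761,101)
step 10: (25177, 1444)  from 3·(7445,427) + (2842,163)
step 11: (57799, 3315)  from 2·(25177,1444) + (7445,427)
fundamental: x₁=57799, y₁=3315  (since 3340724401 − 304·10989225 = 1)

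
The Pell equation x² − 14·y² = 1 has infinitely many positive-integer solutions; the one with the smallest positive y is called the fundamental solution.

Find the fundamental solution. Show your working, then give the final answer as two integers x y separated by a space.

d=14: √d = [3; 1,2,1,6] (ℓ=4, even), read p_3/q_3
k=0  a_k=3  p_k/q_k = 3/1
…
k=2  a_k=2  p_k/q_k = 11/3
k=3  a_k=1  p_k/q_k = 15/4
(x₁, y₁) = (15, 4);  15² − 14·4² = 1 ✓

15 4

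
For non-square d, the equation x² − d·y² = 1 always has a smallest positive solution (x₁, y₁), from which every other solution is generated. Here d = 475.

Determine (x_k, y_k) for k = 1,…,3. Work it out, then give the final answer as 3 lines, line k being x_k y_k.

57799 2652
6681448801 306565896
772362118440199 35438404443156

d=475: √d = [21; 1,3,1,6,2,6,1,3,1,42] (ℓ=10, even), read p_9/q_9
a_0=21:  p_0=21·1+0=21,  q_0=21·0+1=1
…
a_3=1:  p_3=1·87+22=109,  q_3=1·4+1=5
…
a_6=6:  p_6=6·1591+741=10287,  q_6=6·73+34=472
a_7=1:  p_7=1·10287+1591=11878,  q_7=1·472+73=545
a_8=3:  p_8=3·11878+10287=45921,  q_8=3·545+472=2107
a_9=1:  p_9=1·45921+11878=57799,  q_9=1·2107+545=2652
→ (57799, 2652).  Check: 57799²=3340724401, 475·2652²=3340724400, difference 1.
(x_2, y_2) = (57799·57799 + 475·2652·2652, 57799·2652 + 2652·57799) = (6681448801, 306565896)
(x_3, y_3) = (57799·6681448801 + 475·2652·306565896, 57799·306565896 + 2652·6681448801) = (772362118440199, 35438404443156)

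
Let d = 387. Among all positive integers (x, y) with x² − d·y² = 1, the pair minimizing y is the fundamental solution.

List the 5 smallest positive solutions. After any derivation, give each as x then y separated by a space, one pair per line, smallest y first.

3482 177
24248647 1232628
168867574226 8584021215
1175993762661217 59779122508632
8189620394305140962 416301800566092033

√387 → a₀=19, period (1,2,19,2,1,38); ℓ=6 even so k=5
a_0=19:  p_0=19·1+0=19,  q_0=19·0+1=1
…
a_4=2:  p_4=2·1141+59=2341,  q_4=2·58+3=119
a_5=1:  p_5=1·2341+1141=3482,  q_5=1·119+58=177
(x₁, y₁) = (3482, 177);  3482² − 387·177² = 1 ✓
k=2:  x_2 = 3482·3482+387·177·177 = 24248647,  y_2 = 3482·177+177·3482 = 1232628
k=3:  x_3 = 3482·24248647+387·177·1232628 = 168867574226,  y_3 = 3482·1232628+177·24248647 = 8584021215
k=4:  x_4 = 3482·168867574226+387·177·8584021215 = 1175993762661217,  y_4 = 3482·8584021215+177·168867574226 = 59779122508632
k=5:  x_5 = 3482·1175993762661217+387·177·59779122508632 = 8189620394305140962,  y_5 = 3482·59779122508632+177·1175993762661217 = 416301800566092033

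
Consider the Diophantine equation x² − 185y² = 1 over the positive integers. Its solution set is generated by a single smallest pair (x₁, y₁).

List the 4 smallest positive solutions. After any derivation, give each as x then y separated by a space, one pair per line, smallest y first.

9249 680
171088001 12578640
3164785833249 232679682040
58542208172352001 4304108745797280

√185 → a₀=13, period (1,1,1,1,26); ℓ=5 odd so k=9
i=0: a=13 ⇒ p=13, q=1
i=1: a=1 ⇒ p=14, q=1
i=2: a=1 ⇒ p=27, q=2
i=3: a=1 ⇒ p=41, q=3
i=4: a=1 ⇒ p=68, q=5
i=5: a=26 ⇒ p=1809, q=133
i=6: a=1 ⇒ p=1877, q=138
i=7: a=1 ⇒ p=3686, q=271
i=8: a=1 ⇒ p=5563, q=409
i=9: a=1 ⇒ p=9249, q=680
→ (9249, 680).  Check: 9249²=85544001, 185·680²=85544000, difference 1.
(9249+680√185)^2 = 171088001 + 12578640√185
(9249+680√185)^3 = 3164785833249 + 232679682040√185
(9249+680√185)^4 = 58542208172352001 + 4304108745797280√185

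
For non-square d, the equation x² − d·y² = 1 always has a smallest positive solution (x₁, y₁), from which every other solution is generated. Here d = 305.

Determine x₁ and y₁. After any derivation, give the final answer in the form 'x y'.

489 28

[17; 2,6,2,34] for √305; ℓ=4 ⇒ convergent index 3
step 0: (17, 1)  from 17·(1,0) + (0,1)
step 1: (35, 2)  from 2·(17,1) + (1,0)
step 2: (227, 13)  from 6·(35,2) + (17,1)
step 3: (489, 28)  from 2·(227,13) + (35,2)
fundamental: x₁=489, y₁=28  (since 239121 − 305·784 = 1)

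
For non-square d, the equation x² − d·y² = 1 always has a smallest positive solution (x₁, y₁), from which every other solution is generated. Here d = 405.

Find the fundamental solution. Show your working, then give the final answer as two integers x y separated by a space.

√405 → a₀=20, period (8,40); ℓ=2 even so k=1
i=0: a=20 ⇒ p=20, q=1
i=1: a=8 ⇒ p=161, q=8
(x₁, y₁) = (161, 8);  161² − 405·8² = 1 ✓

161 8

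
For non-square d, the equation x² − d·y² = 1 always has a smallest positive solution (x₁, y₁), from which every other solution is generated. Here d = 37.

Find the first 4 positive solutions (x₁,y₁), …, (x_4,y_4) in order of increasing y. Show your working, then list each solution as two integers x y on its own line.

[6; 12] for √37; ℓ=1 ⇒ convergent index 1
step 0: (6, 1)  from 6·(1,0) + (0,1)
step 1: (73, 12)  from 12·(6,1) + (1,0)
(x₁, y₁) = (73, 12);  73² − 37·12² = 1 ✓
k=2:  x_2 = 73·73+37·12·12 = 10657,  y_2 = 73·12+12·73 = 1752
k=3:  x_3 = 73·10657+37·12·1752 = 1555849,  y_3 = 73·1752+12·10657 = 255780
k=4:  x_4 = 73·1555849+37·12·255780 = 227143297,  y_4 = 73·255780+12·1555849 = 37342128

73 12
10657 1752
1555849 255780
227143297 37342128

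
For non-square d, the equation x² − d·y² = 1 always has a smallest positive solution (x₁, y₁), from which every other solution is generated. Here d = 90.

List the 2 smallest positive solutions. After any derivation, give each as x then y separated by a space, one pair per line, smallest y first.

√90 → a₀=9, period (2,18); ℓ=2 even so k=1
i=0: a=9 ⇒ p=9, q=1
i=1: a=2 ⇒ p=19, q=2
fundamental: x₁=19, y₁=2  (since 361 − 90·4 = 1)
k=2:  x_2 = 19·19+90·2·2 = 721,  y_2 = 19·2+2·19 = 76

19 2
721 76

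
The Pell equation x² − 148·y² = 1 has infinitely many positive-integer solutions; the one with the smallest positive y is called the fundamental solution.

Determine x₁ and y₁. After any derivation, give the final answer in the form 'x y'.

73 6

d=148: √d = [12; 6,24] (ℓ=2, even), read p_1/q_1
step 0: (12, 1)  from 12·(1,0) + (0,1)
step 1: (73, 6)  from 6·(12,1) + (1,0)
fundamental: x₁=73, y₁=6  (since 5329 − 148·36 = 1)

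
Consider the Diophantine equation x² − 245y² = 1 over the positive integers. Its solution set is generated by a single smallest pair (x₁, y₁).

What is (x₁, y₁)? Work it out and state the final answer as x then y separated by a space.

√245 → a₀=15, period (1,1,1,7,6,7,1,1,1,30); ℓ=10 even so k=9
a_0=15:  p_0=15·1+0=15,  q_0=15·0+1=1
…
a_2=1:  p_2=1·16+15=31,  q_2=1·1+1=2
a_3=1:  p_3=1·31+16=47,  q_3=1·2+1=3
a_4=7:  p_4=7·47+31=360,  q_4=7·3+2=23
…
a_7=1:  p_7=1·15809+2207=18016,  q_7=1·1010+141=1151
a_8=1:  p_8=1·18016+15809=33825,  q_8=1·1151+1010=2161
a_9=1:  p_9=1·33825+18016=51841,  q_9=1·2161+1151=3312
fundamental: x₁=51841, y₁=3312  (since 2687489281 − 245·10969344 = 1)

51841 3312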